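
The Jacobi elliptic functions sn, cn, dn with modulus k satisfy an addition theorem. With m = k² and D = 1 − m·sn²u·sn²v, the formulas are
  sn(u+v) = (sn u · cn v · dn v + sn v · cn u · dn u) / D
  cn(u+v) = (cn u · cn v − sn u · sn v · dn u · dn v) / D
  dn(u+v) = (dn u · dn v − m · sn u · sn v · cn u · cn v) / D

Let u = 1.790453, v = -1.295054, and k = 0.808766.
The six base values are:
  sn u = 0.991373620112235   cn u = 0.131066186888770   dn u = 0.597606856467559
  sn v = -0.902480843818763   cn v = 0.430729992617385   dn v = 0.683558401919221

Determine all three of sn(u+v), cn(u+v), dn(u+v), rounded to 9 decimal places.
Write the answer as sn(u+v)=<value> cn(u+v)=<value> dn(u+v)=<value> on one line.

sn(u+v)=0.464315102 cn(u+v)=0.885670077 dn(u+v)=0.926813372

m = k² = 0.654102442756
D = 1 − m·sn²u·sn²v = 0.4764038164344898
sn(u+v) = (sn u·cn v·dn v + sn v·cn u·dn u)/D = 0.2212014866549155/0.4764038164344898 = 0.464315102071255
cn(u+v) = (cn u·cn v − sn u·sn v·dn u·dn v)/D = 0.4219366049716501/0.4764038164344898 = 0.8856700773925695
dn(u+v) = (dn u·dn v − m·sn u·sn v·cn u·cn v)/D = 0.441537427501418/0.4764038164344898 = 0.9268133719120484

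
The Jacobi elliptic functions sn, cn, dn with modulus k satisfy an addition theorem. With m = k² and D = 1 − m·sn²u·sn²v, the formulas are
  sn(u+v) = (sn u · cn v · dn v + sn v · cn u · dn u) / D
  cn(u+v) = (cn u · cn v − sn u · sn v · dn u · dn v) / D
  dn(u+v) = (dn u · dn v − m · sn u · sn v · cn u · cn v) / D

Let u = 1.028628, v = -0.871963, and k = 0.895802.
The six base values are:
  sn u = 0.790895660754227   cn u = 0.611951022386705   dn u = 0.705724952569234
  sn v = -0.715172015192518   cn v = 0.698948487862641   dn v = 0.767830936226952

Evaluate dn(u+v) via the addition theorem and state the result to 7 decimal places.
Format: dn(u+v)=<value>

dn(u+v)=0.9902481

m = k² = 0.802461223204
D = 1 − m·sn²u·sn²v = 0.7432659539263262
dn(u+v) = (dn u·dn v − m·sn u·sn v·cn u·cn v)/D = 0.7360177055919219/0.7432659539263262 = 0.9902481093125345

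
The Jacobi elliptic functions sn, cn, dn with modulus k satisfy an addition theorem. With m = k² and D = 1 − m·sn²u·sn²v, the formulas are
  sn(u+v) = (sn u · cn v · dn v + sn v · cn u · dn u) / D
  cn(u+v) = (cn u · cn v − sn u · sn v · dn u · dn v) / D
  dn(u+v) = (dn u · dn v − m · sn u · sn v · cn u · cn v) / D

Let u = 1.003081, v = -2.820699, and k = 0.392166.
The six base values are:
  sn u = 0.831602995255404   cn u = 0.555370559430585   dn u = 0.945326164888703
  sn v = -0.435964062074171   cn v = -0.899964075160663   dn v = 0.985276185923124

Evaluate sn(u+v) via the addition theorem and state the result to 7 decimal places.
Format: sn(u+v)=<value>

sn(u+v)=-0.9862135

m = k² = 0.153794171556
D = 1 − m·sn²u·sn²v = 0.9797850185237783
sn(u+v) = (sn u·cn v·dn v + sn v·cn u·dn u)/D = -0.966277217638302/0.9797850185237783 = -0.9862135053811823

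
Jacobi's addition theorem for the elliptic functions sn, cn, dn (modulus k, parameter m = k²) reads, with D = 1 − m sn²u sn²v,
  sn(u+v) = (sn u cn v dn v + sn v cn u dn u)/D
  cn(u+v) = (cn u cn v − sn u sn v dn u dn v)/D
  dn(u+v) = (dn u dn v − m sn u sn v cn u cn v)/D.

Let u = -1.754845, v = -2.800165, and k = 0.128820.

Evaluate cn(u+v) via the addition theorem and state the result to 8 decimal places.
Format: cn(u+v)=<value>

sn u = -0.9845507121475055, cn u = -0.1750996722151124, dn u = 0.9919244911101016
sn v = -0.3470876125548211, cn v = -0.9378327085418776, dn v = 0.9989999262229459
m = k² = 0.0165945924
D = 1 − m·sn²u·sn²v = 0.9980621462434451
cn(u+v) = (cn u·cn v − sn u·sn v·dn u·dn v)/D = -0.1744125593510331/0.9980621462434451 = -0.1747512016235618

cn(u+v)=-0.17475120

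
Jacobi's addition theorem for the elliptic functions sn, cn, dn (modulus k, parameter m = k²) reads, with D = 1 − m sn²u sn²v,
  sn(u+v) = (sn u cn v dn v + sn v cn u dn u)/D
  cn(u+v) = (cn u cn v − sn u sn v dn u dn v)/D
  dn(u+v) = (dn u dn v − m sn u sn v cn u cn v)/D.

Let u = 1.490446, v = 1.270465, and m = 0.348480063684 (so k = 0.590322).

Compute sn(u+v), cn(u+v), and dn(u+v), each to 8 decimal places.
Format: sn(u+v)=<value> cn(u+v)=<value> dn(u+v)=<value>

sn(u+v)=0.64878386 cn(u+v)=-0.76097273 dn(u+v)=0.92375191

sn u = 0.9790774856967264, cn u = 0.203487780964304, dn u = 0.8160573183561067
sn v = 0.9262114614367722, cn v = 0.3770044146998263, dn v = 0.8372874173627787
m = k² = 0.348480063684
D = 1 − m·sn²u·sn²v = 0.7134289156541725
sn(u+v) = (sn u·cn v·dn v + sn v·cn u·dn u)/D = 0.4628611682071337/0.7134289156541725 = 0.648783863466926
cn(u+v) = (cn u·cn v − sn u·sn v·dn u·dn v)/D = -0.5428999508725487/0.7134289156541725 = -0.7609727317748837
dn(u+v) = (dn u·dn v − m·sn u·sn v·cn u·cn v)/D = 0.6590313256489749/0.7134289156541725 = 0.9237519130335246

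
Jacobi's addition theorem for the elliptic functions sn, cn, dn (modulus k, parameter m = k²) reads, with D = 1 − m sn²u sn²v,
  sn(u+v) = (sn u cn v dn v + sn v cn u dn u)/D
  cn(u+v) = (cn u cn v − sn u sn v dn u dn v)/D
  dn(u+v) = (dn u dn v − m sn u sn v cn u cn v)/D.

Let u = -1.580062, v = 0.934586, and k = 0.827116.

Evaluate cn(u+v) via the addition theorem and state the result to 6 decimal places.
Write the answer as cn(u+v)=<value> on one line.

cn(u+v)=0.815306

sn u = -0.9631558640435856, cn u = 0.2689438260277674, dn u = 0.6044519172695607
sn v = 0.7561050288243585, cn v = 0.6544502925253499, dn v = 0.7803150913506531
m = k² = 0.684120877456
D = 1 − m·sn²u·sn²v = 0.6371808150129817
cn(u+v) = (cn u·cn v − sn u·sn v·dn u·dn v)/D = 0.5194974925696403/0.6371808150129817 = 0.8153062369887208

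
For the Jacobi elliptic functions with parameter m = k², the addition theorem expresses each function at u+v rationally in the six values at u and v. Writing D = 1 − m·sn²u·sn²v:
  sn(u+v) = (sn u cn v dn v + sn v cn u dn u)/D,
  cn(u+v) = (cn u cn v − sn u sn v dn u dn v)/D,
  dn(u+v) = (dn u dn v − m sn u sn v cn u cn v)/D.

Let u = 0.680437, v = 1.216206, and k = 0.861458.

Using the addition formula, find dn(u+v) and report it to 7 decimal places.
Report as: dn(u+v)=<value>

dn(u+v)=0.5192116

sn u = 0.601449584350159, cn u = 0.7989107568965516, dn u = 0.8553057819759683
sn v = 0.8680819110081808, cn v = 0.496420986442339, dn v = 0.6639059197438824
m = k² = 0.742109885764
D = 1 − m·sn²u·sn²v = 0.7977036307870842
dn(u+v) = (dn u·dn v − m·sn u·sn v·cn u·cn v)/D = 0.4141770077625375/0.7977036307870842 = 0.5192116367251259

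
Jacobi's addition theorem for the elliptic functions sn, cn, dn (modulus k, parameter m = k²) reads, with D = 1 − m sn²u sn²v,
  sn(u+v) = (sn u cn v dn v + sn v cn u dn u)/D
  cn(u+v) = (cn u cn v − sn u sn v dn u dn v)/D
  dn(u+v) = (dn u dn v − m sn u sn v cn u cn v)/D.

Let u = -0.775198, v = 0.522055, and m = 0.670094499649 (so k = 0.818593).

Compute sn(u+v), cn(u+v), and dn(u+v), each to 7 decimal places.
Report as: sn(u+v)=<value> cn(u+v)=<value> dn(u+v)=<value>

sn(u+v)=-0.2487195 cn(u+v)=0.9685755 dn(u+v)=0.9790541

sn u = -0.6665584801957949, cn u = 0.7454527432903256, dn u = 0.8380196147748076
sn v = 0.4856578860064821, cn v = 0.8741489677164384, dn v = 0.9175778500341403
m = k² = 0.670094499649
D = 1 − m·sn²u·sn²v = 0.9297779571621291
sn(u+v) = (sn u·cn v·dn v + sn v·cn u·dn u)/D = -0.2312539431609511/0.9297779571621291 = -0.2487195371535641
cn(u+v) = (cn u·cn v − sn u·sn v·dn u·dn v)/D = 0.9005601942108554/0.9297779571621291 = 0.9685755478217055
dn(u+v) = (dn u·dn v − m·sn u·sn v·cn u·cn v)/D = 0.9103029589996053/0.9297779571621291 = 0.9790541408166253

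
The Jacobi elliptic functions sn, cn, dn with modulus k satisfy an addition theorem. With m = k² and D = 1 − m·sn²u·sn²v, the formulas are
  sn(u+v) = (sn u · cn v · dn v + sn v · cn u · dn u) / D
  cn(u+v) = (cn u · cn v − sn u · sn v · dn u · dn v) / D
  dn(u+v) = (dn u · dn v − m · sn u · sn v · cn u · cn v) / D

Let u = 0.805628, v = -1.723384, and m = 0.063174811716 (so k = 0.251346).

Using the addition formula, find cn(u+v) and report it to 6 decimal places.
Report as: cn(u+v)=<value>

sn u = 0.7179128532322177, cn u = 0.6961329866943357, dn u = 0.9835851634481602
sn v = -0.9924689334011929, cn v = -0.1224965968241507, dn v = 0.9683868816899945
m = k² = 0.063174811716
D = 1 − m·sn²u·sn²v = 0.967928353502802
cn(u+v) = (cn u·cn v − sn u·sn v·dn u·dn v)/D = 0.5933818028144877/0.967928353502802 = 0.6130431045511985

cn(u+v)=0.613043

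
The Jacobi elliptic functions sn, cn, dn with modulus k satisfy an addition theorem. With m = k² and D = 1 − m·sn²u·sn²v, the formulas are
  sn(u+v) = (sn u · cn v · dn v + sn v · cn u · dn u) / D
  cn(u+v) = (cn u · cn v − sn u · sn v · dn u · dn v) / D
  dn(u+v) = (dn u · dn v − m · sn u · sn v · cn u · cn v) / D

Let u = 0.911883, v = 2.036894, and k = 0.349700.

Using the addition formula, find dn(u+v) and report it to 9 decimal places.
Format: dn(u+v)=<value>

sn u = 0.7825984923057467, cn u = 0.6225267864443844, dn u = 0.9618223133942631
sn v = 0.9250560368600389, cn v = -0.3798306578842714, dn v = 0.9462308723389482
m = k² = 0.12229009
D = 1 − m·sn²u·sn²v = 0.9359077730674198
dn(u+v) = (dn u·dn v − m·sn u·sn v·cn u·cn v)/D = 0.9310396847681177/0.9359077730674198 = 0.994798538446425

dn(u+v)=0.994798538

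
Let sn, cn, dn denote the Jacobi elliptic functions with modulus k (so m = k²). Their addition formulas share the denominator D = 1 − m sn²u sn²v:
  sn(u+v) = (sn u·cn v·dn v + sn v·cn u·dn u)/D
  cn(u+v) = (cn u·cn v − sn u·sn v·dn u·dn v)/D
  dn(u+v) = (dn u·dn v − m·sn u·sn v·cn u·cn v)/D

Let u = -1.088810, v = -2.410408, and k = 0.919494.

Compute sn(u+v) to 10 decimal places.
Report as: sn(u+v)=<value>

sn(u+v)=-0.8674019026

sn u = -0.8116169760399547, cn u = 0.5841899384650163, dn u = 0.6656355828621074
sn v = -0.9999046526957903, cn v = -0.0138088926895285, dn v = 0.3933090422286656
m = k² = 0.845469216036
D = 1 − m·sn²u·sn²v = 0.4431769275182908
sn(u+v) = (sn u·cn v·dn v + sn v·cn u·dn u)/D = -0.3844125100981395/0.4431769275182908 = -0.8674019025556651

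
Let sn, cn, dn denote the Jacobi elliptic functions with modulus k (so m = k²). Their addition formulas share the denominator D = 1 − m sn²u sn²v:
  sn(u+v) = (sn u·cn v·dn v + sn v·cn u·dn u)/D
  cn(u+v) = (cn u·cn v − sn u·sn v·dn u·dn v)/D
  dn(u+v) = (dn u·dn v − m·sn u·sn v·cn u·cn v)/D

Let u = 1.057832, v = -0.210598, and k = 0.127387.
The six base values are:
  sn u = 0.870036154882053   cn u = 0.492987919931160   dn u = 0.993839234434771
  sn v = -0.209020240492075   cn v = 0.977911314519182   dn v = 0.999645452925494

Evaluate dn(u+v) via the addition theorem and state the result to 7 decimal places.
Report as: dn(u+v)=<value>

m = k² = 0.016227447769
D = 1 − m·sn²u·sn²v = 0.9994633371819151
dn(u+v) = (dn u·dn v − m·sn u·sn v·cn u·cn v)/D = 0.9949095660085507/0.9994633371819151 = 0.9954437836747427

dn(u+v)=0.9954438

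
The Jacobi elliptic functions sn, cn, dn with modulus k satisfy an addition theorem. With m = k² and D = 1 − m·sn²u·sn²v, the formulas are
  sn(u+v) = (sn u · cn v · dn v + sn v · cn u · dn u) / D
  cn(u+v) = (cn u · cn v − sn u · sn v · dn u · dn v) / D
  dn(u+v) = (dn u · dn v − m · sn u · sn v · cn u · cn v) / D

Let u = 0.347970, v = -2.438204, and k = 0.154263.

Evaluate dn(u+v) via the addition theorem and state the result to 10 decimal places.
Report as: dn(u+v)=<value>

dn(u+v)=0.9908380837

sn u = 0.3408368587822615, cn u = 0.9401224578188954, dn u = 0.9986167931788544
sn v = -0.660126659135869, cn v = -0.75115430764798, dn v = 0.9948014957325621
m = k² = 0.023797073169
D = 1 − m·sn²u·sn²v = 0.9987953213926251
dn(u+v) = (dn u·dn v − m·sn u·sn v·cn u·cn v)/D = 0.9896444422194767/0.9987953213926251 = 0.9908380836622369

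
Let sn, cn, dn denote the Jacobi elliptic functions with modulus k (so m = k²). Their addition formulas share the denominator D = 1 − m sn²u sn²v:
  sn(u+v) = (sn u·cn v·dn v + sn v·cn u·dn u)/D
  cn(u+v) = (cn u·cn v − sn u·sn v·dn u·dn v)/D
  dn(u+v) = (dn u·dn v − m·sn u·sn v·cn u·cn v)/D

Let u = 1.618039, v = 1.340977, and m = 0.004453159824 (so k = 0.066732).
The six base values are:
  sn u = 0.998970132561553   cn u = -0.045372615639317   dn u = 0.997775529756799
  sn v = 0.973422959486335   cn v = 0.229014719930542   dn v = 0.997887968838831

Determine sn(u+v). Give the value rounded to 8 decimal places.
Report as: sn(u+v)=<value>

sn(u+v)=0.18500622

m = k² = 0.004453159824
D = 1 − m·sn²u·sn²v = 0.9957890851385435
sn(u+v) = (sn u·cn v·dn v + sn v·cn u·dn u)/D = 0.1842271788518949/0.9957890851385435 = 0.1850062243113093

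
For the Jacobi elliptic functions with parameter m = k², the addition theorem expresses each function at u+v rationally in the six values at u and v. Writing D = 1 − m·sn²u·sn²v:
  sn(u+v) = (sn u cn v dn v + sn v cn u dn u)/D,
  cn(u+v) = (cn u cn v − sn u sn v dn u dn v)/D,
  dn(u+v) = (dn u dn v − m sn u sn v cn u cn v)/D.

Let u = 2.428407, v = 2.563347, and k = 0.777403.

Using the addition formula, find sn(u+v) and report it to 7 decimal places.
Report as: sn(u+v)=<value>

sn u = 0.9538805106048835, cn u = -0.3001865611385139, dn u = 0.6708980804593666
sn v = 0.9221758000324174, cn v = -0.3867709837029801, dn v = 0.697173714107177
m = k² = 0.604355424409
D = 1 − m·sn²u·sn²v = 0.5323641283675774
sn(u+v) = (sn u·cn v·dn v + sn v·cn u·dn u)/D = -0.44293181639043/0.5323641283675774 = -0.832009132073982

sn(u+v)=-0.8320091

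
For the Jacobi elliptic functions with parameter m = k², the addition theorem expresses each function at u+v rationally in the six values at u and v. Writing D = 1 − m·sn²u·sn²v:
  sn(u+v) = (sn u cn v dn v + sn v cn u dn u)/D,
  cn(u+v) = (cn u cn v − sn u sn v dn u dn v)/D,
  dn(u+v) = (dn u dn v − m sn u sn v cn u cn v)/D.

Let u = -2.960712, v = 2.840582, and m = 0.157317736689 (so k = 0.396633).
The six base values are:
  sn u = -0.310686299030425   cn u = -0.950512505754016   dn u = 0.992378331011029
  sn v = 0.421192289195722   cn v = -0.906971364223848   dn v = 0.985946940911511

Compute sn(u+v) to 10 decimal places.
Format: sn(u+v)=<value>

sn(u+v)=-0.1197962791

m = k² = 0.157317736689
D = 1 − m·sn²u·sn²v = 0.9973060922673776
sn(u+v) = (sn u·cn v·dn v + sn v·cn u·dn u)/D = -0.119473558942376/0.9973060922673776 = -0.1197962790648883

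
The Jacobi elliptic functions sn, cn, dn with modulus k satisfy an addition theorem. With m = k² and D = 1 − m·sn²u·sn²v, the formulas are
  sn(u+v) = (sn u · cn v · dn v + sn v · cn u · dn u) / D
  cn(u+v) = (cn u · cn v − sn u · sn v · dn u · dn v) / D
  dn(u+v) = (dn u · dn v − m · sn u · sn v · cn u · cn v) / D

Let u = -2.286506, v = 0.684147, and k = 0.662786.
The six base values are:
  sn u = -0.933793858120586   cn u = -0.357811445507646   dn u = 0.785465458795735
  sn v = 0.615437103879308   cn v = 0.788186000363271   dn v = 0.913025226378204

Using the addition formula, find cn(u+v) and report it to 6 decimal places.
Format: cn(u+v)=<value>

m = k² = 0.439285281796
D = 1 − m·sn²u·sn²v = 0.8549171660545096
cn(u+v) = (cn u·cn v − sn u·sn v·dn u·dn v)/D = 0.1301178291506653/0.8549171660545096 = 0.1521993408451094

cn(u+v)=0.152199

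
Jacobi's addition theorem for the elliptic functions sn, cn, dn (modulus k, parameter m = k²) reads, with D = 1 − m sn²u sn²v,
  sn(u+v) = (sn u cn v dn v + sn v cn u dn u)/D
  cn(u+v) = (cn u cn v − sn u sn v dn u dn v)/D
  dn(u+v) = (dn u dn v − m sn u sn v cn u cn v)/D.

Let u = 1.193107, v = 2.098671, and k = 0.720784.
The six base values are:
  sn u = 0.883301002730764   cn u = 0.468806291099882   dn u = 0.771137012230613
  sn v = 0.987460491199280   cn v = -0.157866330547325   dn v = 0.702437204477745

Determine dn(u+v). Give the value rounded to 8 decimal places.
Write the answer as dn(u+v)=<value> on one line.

dn(u+v)=0.95115017

m = k² = 0.519529574656
D = 1 − m·sn²u·sn²v = 0.6047542773626188
dn(u+v) = (dn u·dn v − m·sn u·sn v·cn u·cn v)/D = 0.5752121311058116/0.6047542773626188 = 0.9511501656744905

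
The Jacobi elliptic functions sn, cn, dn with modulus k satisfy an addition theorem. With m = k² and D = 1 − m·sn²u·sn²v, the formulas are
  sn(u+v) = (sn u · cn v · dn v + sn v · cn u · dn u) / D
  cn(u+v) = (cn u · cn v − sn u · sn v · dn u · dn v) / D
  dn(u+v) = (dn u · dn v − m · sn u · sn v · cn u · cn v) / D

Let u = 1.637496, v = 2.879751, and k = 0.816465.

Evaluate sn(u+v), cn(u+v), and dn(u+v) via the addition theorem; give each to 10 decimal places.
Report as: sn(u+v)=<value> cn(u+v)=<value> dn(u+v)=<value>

sn(u+v)=-0.4342396065 cn(u+v)=-0.9007974046 dn(u+v)=0.9350403024

sn u = 0.9737084463062905, cn u = 0.2277978524740518, dn u = 0.6066109149061739
sn v = 0.8629788170545619, cn v = -0.5052401026394372, dn v = 0.7096126504820729
m = k² = 0.666615096225
D = 1 − m·sn²u·sn²v = 0.5293118225100765
sn(u+v) = (sn u·cn v·dn v + sn v·cn u·dn u)/D = -0.2298481575483929/0.5293118225100765 = -0.4342396065487792
cn(u+v) = (cn u·cn v − sn u·sn v·dn u·dn v)/D = -0.4768027159324367/0.5293118225100765 = -0.9007974045834954
dn(u+v) = (dn u·dn v − m·sn u·sn v·cn u·cn v)/D = 0.4949278865708588/0.5293118225100765 = 0.9350403023757075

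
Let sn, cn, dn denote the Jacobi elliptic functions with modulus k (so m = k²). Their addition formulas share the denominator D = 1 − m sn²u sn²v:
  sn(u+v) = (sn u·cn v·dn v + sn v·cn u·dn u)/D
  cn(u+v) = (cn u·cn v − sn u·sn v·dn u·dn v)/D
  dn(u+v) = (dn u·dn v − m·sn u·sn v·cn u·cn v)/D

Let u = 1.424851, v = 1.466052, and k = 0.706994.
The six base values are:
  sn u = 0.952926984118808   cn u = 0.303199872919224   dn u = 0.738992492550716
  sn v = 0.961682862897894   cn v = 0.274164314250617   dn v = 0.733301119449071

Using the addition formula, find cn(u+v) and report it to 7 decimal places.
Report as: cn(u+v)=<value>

m = k² = 0.499840516036
D = 1 − m·sn²u·sn²v = 0.5802270393196124
cn(u+v) = (cn u·cn v − sn u·sn v·dn u·dn v)/D = -0.4134816034873217/0.5802270393196124 = -0.712620363180902

cn(u+v)=-0.7126204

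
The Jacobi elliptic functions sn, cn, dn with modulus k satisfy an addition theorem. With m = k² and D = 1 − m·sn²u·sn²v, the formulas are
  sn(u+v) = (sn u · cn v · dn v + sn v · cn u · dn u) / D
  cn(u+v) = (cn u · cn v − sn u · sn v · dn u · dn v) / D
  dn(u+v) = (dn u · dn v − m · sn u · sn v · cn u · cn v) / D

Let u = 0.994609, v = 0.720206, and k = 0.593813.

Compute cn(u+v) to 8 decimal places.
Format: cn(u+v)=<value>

cn(u+v)=0.02510141

sn u = 0.8119231828924212, cn u = 0.5837642889744455, dn u = 0.8760993901563073
sn v = 0.644621098141296, cn v = 0.7645022170217099, dn v = 0.923837708793156
m = k² = 0.352613878969
D = 1 − m·sn²u·sn²v = 0.9034086318489853
cn(u+v) = (cn u·cn v − sn u·sn v·dn u·dn v)/D = 0.02267683310168033/0.9034086318489853 = 0.02510141291794854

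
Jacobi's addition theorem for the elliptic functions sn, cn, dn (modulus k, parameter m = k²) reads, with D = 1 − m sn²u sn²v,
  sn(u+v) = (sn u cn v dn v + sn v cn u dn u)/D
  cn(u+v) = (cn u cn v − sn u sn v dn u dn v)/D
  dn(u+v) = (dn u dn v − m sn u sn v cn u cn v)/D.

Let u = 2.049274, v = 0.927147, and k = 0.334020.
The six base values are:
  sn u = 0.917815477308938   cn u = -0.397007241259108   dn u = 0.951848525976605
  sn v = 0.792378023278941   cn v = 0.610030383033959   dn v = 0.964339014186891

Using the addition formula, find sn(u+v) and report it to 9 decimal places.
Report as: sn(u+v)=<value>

m = k² = 0.1115693604
D = 1 − m·sn²u·sn²v = 0.9409906893742045
sn(u+v) = (sn u·cn v·dn v + sn v·cn u·dn u)/D = 0.2404965764983211/0.9409906893742045 = 0.2555780617322161

sn(u+v)=0.255578062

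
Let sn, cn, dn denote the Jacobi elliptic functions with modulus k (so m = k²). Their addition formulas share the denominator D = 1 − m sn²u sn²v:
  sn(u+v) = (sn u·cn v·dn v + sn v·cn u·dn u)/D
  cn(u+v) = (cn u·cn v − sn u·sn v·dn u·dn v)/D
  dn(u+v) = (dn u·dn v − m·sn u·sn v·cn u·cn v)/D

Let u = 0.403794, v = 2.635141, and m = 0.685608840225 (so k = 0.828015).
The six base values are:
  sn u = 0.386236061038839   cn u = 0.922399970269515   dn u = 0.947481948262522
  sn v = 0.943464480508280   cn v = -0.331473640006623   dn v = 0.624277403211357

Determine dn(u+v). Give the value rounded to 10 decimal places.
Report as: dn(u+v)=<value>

m = k² = 0.685608840225
D = 1 − m·sn²u·sn²v = 0.9089598097746111
dn(u+v) = (dn u·dn v − m·sn u·sn v·cn u·cn v)/D = 0.667879204561083/0.9089598097746111 = 0.7347730860913341

dn(u+v)=0.7347730861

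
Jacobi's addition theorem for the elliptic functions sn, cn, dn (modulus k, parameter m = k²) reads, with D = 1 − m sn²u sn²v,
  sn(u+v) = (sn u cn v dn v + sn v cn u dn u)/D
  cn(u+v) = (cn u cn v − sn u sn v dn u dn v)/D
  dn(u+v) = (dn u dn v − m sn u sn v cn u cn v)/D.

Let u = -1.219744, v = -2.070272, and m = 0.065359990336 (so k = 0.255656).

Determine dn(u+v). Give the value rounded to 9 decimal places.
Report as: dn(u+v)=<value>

dn(u+v)=0.999705270

sn u = -0.9338706000327751, cn u = 0.3576111049651907, dn u = 0.971081159294429
sn v = -0.8968609801964148, cn v = -0.4423125390503033, dn v = 0.9733586508343145
m = k² = 0.065359990336
D = 1 − m·sn²u·sn²v = 0.9541503901094858
dn(u+v) = (dn u·dn v − m·sn u·sn v·cn u·cn v)/D = 0.9538691736953525/0.9541503901094858 = 0.9997052703462177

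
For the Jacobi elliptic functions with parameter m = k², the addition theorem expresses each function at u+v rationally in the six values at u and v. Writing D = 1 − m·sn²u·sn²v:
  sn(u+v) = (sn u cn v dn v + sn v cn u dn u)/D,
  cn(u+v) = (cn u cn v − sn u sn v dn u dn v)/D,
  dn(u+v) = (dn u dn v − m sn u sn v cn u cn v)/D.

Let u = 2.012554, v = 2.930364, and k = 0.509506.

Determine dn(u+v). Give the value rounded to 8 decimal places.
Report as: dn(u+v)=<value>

dn(u+v)=0.86234861

sn u = 0.9616284354976701, cn u = -0.2743551567627321, dn u = 0.8717474688878869
sn v = 0.4329757780796912, cn v = -0.9014055555610282, dn v = 0.9753635130000423
m = k² = 0.259596364036
D = 1 − m·sn²u·sn²v = 0.9549971102285311
dn(u+v) = (dn u·dn v − m·sn u·sn v·cn u·cn v)/D = 0.823540433485652/0.9549971102285311 = 0.8623486130639479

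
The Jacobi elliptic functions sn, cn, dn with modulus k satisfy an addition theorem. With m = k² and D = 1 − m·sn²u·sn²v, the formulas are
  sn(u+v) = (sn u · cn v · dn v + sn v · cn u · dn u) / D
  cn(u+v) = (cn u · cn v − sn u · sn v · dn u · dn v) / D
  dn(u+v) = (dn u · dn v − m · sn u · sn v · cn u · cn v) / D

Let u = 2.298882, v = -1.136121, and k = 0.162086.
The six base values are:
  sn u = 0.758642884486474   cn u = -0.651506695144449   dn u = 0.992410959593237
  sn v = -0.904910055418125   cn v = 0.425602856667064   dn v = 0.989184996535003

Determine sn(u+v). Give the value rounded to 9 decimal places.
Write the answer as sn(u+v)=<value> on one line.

sn(u+v)=0.915808599

m = k² = 0.026271871396
D = 1 − m·sn²u·sn²v = 0.9876184043944923
sn(u+v) = (sn u·cn v·dn v + sn v·cn u·dn u)/D = 0.9044694274467513/0.9876184043944923 = 0.9158085991737674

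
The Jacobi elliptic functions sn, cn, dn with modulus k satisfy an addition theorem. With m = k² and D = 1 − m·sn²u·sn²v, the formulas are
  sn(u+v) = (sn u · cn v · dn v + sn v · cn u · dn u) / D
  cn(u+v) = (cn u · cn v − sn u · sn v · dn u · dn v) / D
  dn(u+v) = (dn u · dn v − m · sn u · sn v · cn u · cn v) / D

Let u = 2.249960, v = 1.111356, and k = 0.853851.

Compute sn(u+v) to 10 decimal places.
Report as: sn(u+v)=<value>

sn(u+v)=0.7241930703

sn u = 0.9977242002901378, cn u = -0.06742714702109975, dn u = 0.5236917889698446
sn v = 0.8317206530921724, cn v = 0.5551943400467355, dn v = 0.7040347622596161
m = k² = 0.729061530201
D = 1 − m·sn²u·sn²v = 0.4979578655224004
sn(u+v) = (sn u·cn v·dn v + sn v·cn u·dn u)/D = 0.3606176355010156/0.4979578655224004 = 0.7241930702765321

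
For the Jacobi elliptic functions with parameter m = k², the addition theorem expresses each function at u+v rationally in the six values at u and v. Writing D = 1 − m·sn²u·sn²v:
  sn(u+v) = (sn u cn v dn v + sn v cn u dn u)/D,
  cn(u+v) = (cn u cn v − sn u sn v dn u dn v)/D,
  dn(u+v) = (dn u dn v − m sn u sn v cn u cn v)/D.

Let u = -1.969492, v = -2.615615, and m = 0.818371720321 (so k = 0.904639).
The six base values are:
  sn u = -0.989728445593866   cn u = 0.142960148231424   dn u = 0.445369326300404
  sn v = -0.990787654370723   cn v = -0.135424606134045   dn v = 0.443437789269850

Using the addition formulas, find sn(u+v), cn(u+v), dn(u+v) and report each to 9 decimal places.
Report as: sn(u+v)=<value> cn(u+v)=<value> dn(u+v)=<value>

m = k² = 0.818371720321
D = 1 − m·sn²u·sn²v = 0.21305588630963
sn(u+v) = (sn u·cn v·dn v + sn v·cn u·dn u)/D = -0.003647957674781652/0.21305588630963 = -0.01712206941553422
cn(u+v) = (cn u·cn v − sn u·sn v·dn u·dn v)/D = -0.213024653728119/0.21305588630963 = -0.999853406624656
dn(u+v) = (dn u·dn v − m·sn u·sn v·cn u·cn v)/D = 0.2130303267884817/0.21305588630963 = 0.9998800337245261

sn(u+v)=-0.017122069 cn(u+v)=-0.999853407 dn(u+v)=0.999880034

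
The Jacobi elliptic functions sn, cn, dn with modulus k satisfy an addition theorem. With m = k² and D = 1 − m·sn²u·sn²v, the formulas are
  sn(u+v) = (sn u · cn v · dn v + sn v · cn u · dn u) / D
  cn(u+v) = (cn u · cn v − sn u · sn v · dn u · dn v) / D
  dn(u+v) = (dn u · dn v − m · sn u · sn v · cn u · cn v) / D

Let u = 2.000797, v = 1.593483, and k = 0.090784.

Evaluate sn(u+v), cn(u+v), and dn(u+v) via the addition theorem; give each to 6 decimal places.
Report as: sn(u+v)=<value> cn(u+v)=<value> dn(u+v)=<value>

sn u = 0.9110018715352656, cn u = -0.4124022187855486, dn u = 0.9965741232987795
sn v = 0.9998127014007581, cn v = -0.01935360735673336, dn v = 0.9958721566474215
m = k² = 0.008241734656
D = 1 − m·sn²u·sn²v = 0.993162545239898
sn(u+v) = (sn u·cn v·dn v + sn v·cn u·dn u)/D = -0.4284707957022168/0.993162545239898 = -0.4314206146373752
cn(u+v) = (cn u·cn v − sn u·sn v·dn u·dn v)/D = -0.8959824878298134/0.993162545239898 = -0.9021509038214779
dn(u+v) = (dn u·dn v − m·sn u·sn v·cn u·cn v)/D = 0.9924005058901838/0.993162545239898 = 0.9992327143694992

sn(u+v)=-0.431421 cn(u+v)=-0.902151 dn(u+v)=0.999233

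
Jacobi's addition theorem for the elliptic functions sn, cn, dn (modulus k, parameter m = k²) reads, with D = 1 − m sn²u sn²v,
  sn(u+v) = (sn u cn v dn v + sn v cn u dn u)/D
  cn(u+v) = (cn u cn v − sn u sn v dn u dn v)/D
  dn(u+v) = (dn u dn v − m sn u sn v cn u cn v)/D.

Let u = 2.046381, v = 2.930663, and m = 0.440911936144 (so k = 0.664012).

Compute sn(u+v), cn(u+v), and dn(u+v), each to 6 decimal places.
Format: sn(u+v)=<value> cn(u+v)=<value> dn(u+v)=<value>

sn(u+v)=-0.943849 cn(u+v)=-0.330376 dn(u+v)=0.779239

sn u = 0.9838915824325545, cn u = -0.1787661993173314, dn u = 0.7570854923258509
sn v = 0.6148077573327232, cn v = -0.7886770070970164, dn v = 0.9128747581260046
m = k² = 0.440911936144
D = 1 − m·sn²u·sn²v = 0.8386663262893746
sn(u+v) = (sn u·cn v·dn v + sn v·cn u·dn u)/D = -0.7915747407880336/0.8386663262893746 = -0.9438494380599556
cn(u+v) = (cn u·cn v − sn u·sn v·dn u·dn v)/D = -0.2770751461211799/0.8386663262893746 = -0.3303759044995655
dn(u+v) = (dn u·dn v − m·sn u·sn v·cn u·cn v)/D = 0.6535211896729968/0.8386663262893746 = 0.7792386187298821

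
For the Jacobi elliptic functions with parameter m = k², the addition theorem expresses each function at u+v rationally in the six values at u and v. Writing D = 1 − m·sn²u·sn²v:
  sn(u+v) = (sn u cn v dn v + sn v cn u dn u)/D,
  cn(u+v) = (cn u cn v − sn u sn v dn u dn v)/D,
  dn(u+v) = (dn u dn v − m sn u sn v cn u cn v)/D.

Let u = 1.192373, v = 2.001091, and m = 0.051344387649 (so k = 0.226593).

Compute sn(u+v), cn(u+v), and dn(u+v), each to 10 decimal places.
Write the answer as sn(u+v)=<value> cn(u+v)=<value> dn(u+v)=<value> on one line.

sn u = 0.9251667591360271, cn u = 0.3795608881190742, dn u = 0.9777794316308861
sn v = 0.9212825982124827, cn v = -0.3888937827104685, dn v = 0.9779677162692609
m = k² = 0.051344387649
D = 1 − m·sn²u·sn²v = 0.9626991476890752
sn(u+v) = (sn u·cn v·dn v + sn v·cn u·dn u)/D = -0.009951880263979198/0.9626991476890752 = -0.01033747696553833
cn(u+v) = (cn u·cn v − sn u·sn v·dn u·dn v)/D = -0.9626477076482773/0.9626991476890752 = -0.9999465668574431
dn(u+v) = (dn u·dn v − m·sn u·sn v·cn u·cn v)/D = 0.9626965065986196/0.9626991476890752 = 0.9999972565775488

sn(u+v)=-0.0103374770 cn(u+v)=-0.9999465669 dn(u+v)=0.9999972566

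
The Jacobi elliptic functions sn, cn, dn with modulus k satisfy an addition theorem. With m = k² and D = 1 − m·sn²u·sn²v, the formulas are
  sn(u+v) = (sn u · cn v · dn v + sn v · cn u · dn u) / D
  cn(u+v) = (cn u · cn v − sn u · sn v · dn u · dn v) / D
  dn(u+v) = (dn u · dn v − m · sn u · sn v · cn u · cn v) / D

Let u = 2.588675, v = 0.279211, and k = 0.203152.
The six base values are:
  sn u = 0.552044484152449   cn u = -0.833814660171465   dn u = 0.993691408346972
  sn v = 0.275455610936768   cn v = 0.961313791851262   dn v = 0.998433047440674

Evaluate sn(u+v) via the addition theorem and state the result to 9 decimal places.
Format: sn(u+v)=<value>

sn(u+v)=0.301914560

m = k² = 0.041270735104
D = 1 − m·sn²u·sn²v = 0.9990456809334696
sn(u+v) = (sn u·cn v·dn v + sn v·cn u·dn u)/D = 0.301626437382271/0.9990456809334696 = 0.3019145602035364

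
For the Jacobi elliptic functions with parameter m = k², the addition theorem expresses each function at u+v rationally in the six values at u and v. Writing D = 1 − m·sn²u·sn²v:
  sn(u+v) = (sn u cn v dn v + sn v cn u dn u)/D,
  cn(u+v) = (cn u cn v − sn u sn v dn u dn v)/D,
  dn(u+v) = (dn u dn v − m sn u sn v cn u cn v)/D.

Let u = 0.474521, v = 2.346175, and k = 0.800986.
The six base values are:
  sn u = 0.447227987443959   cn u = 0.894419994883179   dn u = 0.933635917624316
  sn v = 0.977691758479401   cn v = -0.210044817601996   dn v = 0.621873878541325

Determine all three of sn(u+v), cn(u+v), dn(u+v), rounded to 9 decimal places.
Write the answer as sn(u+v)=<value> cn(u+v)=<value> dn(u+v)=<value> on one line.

sn(u+v)=0.863996226 cn(u+v)=-0.503498284 dn(u+v)=0.721850640

m = k² = 0.641578572196
D = 1 − m·sn²u·sn²v = 0.8773375296520041
sn(u+v) = (sn u·cn v·dn v + sn v·cn u·dn u)/D = 0.7580163144650323/0.8773375296520041 = 0.8639962259060084
cn(u+v) = (cn u·cn v − sn u·sn v·dn u·dn v)/D = -0.441737940345552/0.8773375296520041 = -0.5034982836318051
dn(u+v) = (dn u·dn v − m·sn u·sn v·cn u·cn v)/D = 0.6333066571740295/0.8773375296520041 = 0.7218506398845499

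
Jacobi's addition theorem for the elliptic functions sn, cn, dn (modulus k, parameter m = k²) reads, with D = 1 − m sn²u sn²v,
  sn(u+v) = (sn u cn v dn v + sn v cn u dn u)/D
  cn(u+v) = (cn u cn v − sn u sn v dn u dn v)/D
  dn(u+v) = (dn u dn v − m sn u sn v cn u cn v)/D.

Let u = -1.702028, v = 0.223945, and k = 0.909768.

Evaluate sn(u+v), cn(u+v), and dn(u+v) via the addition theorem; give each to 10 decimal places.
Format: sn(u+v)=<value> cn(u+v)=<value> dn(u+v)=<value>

sn u = -0.9630833980521986, cn u = 0.2692032102264577, dn u = 0.4819795662237268
sn v = 0.2205850133365802, cn v = 0.9753677521280375, dn v = 0.9796566038259493
m = k² = 0.827677813824
D = 1 − m·sn²u·sn²v = 0.9626456561150993
sn(u+v) = (sn u·cn v·dn v + sn v·cn u·dn u)/D = -0.891629702520963/0.9626456561150993 = -0.9262283550099506
cn(u+v) = (cn u·cn v − sn u·sn v·dn u·dn v)/D = 0.362881706372268/0.9626456561150993 = 0.3769629084877726
dn(u+v) = (dn u·dn v − m·sn u·sn v·cn u·cn v)/D = 0.5183433982501974/0.9626456561150993 = 0.5384571103162194

sn(u+v)=-0.9262283550 cn(u+v)=0.3769629085 dn(u+v)=0.5384571103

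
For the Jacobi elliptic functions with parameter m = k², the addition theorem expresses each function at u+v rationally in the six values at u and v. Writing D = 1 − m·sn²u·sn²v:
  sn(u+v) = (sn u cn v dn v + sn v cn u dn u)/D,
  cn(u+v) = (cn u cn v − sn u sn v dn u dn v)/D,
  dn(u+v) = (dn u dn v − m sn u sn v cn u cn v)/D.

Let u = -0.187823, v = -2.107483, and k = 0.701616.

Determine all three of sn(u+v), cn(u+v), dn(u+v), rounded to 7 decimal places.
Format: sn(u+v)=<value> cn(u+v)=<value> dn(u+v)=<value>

sn(u+v)=-0.9479070 cn(u+v)=-0.3185473 dn(u+v)=0.7467840

sn u = -0.1861907431116665, cn u = 0.9825136167908949, dn u = 0.9914306089596407
sn v = -0.9827113150333407, cn v = -0.1851444606393675, dn v = 0.72429902706953
m = k² = 0.492265011456
D = 1 − m·sn²u·sn²v = 0.9835196264107221
sn(u+v) = (sn u·cn v·dn v + sn v·cn u·dn u)/D = -0.9322850979971097/0.9835196264107221 = -0.9479069588061107
cn(u+v) = (cn u·cn v − sn u·sn v·dn u·dn v)/D = -0.3132975448157963/0.9835196264107221 = -0.318547323716509
dn(u+v) = (dn u·dn v − m·sn u·sn v·cn u·cn v)/D = 0.734476692228783/0.9835196264107221 = 0.7467839710623755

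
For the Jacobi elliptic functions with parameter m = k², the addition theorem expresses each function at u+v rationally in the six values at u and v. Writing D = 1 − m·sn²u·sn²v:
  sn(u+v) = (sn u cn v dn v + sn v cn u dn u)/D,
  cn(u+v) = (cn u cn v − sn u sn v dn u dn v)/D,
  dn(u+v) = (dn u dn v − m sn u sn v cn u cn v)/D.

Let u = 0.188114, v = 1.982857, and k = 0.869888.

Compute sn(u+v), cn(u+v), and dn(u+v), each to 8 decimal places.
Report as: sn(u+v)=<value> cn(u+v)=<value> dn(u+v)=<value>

sn(u+v)=0.99999938 cn(u+v)=-0.00111761 dn(u+v)=0.49325025

sn u = 0.1861885914054821, cn u = 0.98251402454644, dn u = 0.9867967951475938
sn v = 0.9957646749862075, cn v = 0.09193863197596847, dn v = 0.4996909825560777
m = k² = 0.756705132544
D = 1 − m·sn²u·sn²v = 0.9739896471752589
sn(u+v) = (sn u·cn v·dn v + sn v·cn u·dn u)/D = 0.9739890388902742/0.9739896471752589 = 0.9999993754707903
cn(u+v) = (cn u·cn v − sn u·sn v·dn u·dn v)/D = -0.001088543148034138/0.9739896471752589 = -0.001117612647312119
dn(u+v) = (dn u·dn v − m·sn u·sn v·cn u·cn v)/D = 0.4804206404217858/0.9739896471752589 = 0.493250253547448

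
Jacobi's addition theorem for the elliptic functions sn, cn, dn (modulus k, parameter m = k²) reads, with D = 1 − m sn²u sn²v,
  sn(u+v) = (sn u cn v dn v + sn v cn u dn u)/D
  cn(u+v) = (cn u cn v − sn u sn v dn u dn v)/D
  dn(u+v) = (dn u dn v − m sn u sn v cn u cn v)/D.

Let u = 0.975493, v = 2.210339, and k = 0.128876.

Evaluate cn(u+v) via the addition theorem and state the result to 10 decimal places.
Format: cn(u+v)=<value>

cn(u+v)=-0.9995173269

sn u = 0.8267865748986753, cn u = 0.56251574161735, dn u = 0.9943070298278998
sn v = 0.8090139672715059, cn v = -0.58778941872036, dn v = 0.99454981495174
m = k² = 0.016609023376
D = 1 − m·sn²u·sn²v = 0.9925690734663251
cn(u+v) = (cn u·cn v − sn u·sn v·dn u·dn v)/D = -0.9920899870343673/0.9925690734663251 = -0.9995173268593946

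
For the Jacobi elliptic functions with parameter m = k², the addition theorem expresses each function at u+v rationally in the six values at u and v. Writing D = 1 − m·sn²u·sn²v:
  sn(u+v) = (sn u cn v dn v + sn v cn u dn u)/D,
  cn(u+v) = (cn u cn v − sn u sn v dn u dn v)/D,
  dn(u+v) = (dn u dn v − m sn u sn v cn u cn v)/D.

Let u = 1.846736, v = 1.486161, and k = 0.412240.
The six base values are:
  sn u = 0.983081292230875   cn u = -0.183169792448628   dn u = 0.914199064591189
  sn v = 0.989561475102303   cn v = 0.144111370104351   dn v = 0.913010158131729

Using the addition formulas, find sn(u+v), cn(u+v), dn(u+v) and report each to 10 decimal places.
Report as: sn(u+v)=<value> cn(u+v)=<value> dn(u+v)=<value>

sn(u+v)=-0.0433244542 cn(u+v)=-0.9990610550 dn(u+v)=0.9998404962

m = k² = 0.1699418176
D = 1 − m·sn²u·sn²v = 0.8391708817672016
sn(u+v) = (sn u·cn v·dn v + sn v·cn u·dn u)/D = -0.0363566204098301/0.8391708817672016 = -0.04332445417227425
cn(u+v) = (cn u·cn v − sn u·sn v·dn u·dn v)/D = -0.8383829464858635/0.8391708817672016 = -0.9990610550265056
dn(u+v) = (dn u·dn v − m·sn u·sn v·cn u·cn v)/D = 0.8390370308023161/0.8391708817672016 = 0.9998404961756971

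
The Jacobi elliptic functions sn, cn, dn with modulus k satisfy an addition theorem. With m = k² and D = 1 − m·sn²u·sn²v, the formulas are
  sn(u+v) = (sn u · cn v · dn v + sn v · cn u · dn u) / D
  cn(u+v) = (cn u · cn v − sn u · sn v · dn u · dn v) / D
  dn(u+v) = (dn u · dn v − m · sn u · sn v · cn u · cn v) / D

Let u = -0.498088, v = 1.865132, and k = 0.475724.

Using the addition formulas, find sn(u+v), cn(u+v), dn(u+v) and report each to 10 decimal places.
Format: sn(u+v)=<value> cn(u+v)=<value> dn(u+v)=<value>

sn(u+v)=0.9637233342 cn(u+v)=0.2669032319 dn(u+v)=0.8887117834

sn u = -0.4738545525404109, cn u = 0.8806031245894639, dn u = 0.9742607596632206
sn v = 0.9857350232052429, cn v = -0.1683046761874404, dn v = 0.8832311883419893
m = k² = 0.226313324176
D = 1 − m·sn²u·sn²v = 0.9506234646274997
sn(u+v) = (sn u·cn v·dn v + sn v·cn u·dn u)/D = 0.9161380148533107/0.9506234646274997 = 0.9637233341513382
cn(u+v) = (cn u·cn v − sn u·sn v·dn u·dn v)/D = 0.2537244750532085/0.9506234646274997 = 0.2669032319254081
dn(u+v) = (dn u·dn v − m·sn u·sn v·cn u·cn v)/D = 0.8448302745949021/0.9506234646274997 = 0.8887117834041132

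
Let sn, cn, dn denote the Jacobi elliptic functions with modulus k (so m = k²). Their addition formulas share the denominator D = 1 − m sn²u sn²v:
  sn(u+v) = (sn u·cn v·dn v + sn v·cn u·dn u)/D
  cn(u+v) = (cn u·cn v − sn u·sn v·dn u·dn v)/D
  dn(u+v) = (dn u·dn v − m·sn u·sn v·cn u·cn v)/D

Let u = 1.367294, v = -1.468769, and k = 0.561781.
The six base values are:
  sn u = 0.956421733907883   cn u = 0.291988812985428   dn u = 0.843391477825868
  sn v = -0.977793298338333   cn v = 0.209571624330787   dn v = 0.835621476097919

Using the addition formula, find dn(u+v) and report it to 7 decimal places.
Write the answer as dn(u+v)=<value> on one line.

m = k² = 0.315597891961
D = 1 − m·sn²u·sn²v = 0.7239885621821058
dn(u+v) = (dn u·dn v − m·sn u·sn v·cn u·cn v)/D = 0.7228165112175658/0.7239885621821058 = 0.9983811195013808

dn(u+v)=0.9983811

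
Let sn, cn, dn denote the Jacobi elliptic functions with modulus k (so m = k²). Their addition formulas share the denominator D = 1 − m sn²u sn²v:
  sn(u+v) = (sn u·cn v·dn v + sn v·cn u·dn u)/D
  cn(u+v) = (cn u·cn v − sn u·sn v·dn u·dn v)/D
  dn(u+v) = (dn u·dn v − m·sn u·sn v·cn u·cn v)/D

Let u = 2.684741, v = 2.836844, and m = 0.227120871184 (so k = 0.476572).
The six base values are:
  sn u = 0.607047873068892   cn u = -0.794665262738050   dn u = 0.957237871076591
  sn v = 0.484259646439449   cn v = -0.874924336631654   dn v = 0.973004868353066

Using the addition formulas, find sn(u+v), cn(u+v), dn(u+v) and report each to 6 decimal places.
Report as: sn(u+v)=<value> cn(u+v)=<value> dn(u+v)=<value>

sn(u+v)=-0.902873 cn(u+v)=0.429908 dn(u+v)=0.902694

m = k² = 0.227120871184
D = 1 − m·sn²u·sn²v = 0.9803727483770023
sn(u+v) = (sn u·cn v·dn v + sn v·cn u·dn u)/D = -0.8851516894982675/0.9803727483770023 = -0.9028725971459608
cn(u+v) = (cn u·cn v − sn u·sn v·dn u·dn v)/D = 0.4214702982876013/0.9803727483770023 = 0.4299082149981641
dn(u+v) = (dn u·dn v − m·sn u·sn v·cn u·cn v)/D = 0.88497626884846/0.9803727483770023 = 0.9026936645408899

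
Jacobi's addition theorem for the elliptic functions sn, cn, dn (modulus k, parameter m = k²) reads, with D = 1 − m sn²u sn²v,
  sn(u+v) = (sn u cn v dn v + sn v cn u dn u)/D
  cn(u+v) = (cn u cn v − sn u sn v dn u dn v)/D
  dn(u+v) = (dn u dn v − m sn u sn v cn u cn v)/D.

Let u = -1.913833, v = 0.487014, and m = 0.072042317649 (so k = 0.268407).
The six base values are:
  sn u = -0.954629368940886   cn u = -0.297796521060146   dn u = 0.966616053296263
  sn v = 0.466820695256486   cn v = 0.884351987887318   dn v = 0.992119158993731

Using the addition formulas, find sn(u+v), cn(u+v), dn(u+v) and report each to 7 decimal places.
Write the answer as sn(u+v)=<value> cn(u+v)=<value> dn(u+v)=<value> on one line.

m = k² = 0.072042317649
D = 1 − m·sn²u·sn²v = 0.9856927073521812
sn(u+v) = (sn u·cn v·dn v + sn v·cn u·dn u)/D = -0.9719517740396273/0.9856927073521812 = -0.9860596175562001
cn(u+v) = (cn u·cn v − sn u·sn v·dn u·dn v)/D = 0.1640117747861237/0.9856927073521812 = 0.1663923995407257
dn(u+v) = (dn u·dn v − m·sn u·sn v·cn u·cn v)/D = 0.9505432331990916/0.9856927073521812 = 0.9643403325489645

sn(u+v)=-0.9860596 cn(u+v)=0.1663924 dn(u+v)=0.9643403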